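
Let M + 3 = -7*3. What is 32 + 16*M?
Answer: -352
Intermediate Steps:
M = -24 (M = -3 - 7*3 = -3 - 21 = -24)
32 + 16*M = 32 + 16*(-24) = 32 - 384 = -352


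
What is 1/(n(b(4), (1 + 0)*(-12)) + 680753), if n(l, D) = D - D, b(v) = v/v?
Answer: 1/680753 ≈ 1.4690e-6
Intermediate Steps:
b(v) = 1
n(l, D) = 0
1/(n(b(4), (1 + 0)*(-12)) + 680753) = 1/(0 + 680753) = 1/680753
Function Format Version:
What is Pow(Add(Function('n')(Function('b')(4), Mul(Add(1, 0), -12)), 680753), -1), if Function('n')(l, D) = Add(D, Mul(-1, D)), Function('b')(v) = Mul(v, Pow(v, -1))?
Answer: Rational(1, 680753) ≈ 1.4690e-6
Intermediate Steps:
Function('b')(v) = 1
Function('n')(l, D) = 0
Pow(Add(Function('n')(Function('b')(4), Mul(Add(1, 0), -12)), 680753), -1) = Pow(Add(0, 680753), -1) = Pow(680753, -1) = Rational(1, 680753)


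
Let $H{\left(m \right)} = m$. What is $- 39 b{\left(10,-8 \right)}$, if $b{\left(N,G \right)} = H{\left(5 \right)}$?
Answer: $-195$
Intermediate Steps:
$b{\left(N,G \right)} = 5$
$- 39 b{\left(10,-8 \right)} = \left(-39\right) 5 = -195$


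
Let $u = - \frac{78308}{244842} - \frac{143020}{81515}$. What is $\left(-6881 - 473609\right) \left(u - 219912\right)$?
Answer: $\frac{210892351635221996980}{1995829563} \approx 1.0567 \cdot 10^{11}$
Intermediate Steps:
$u = - \frac{4140057946}{1995829563}$ ($u = \left(-78308\right) \frac{1}{244842} - \frac{28604}{16303} = - \frac{39154}{122421} - \frac{28604}{16303} = - \frac{4140057946}{1995829563} \approx -2.0744$)
$\left(-6881 - 473609\right) \left(u - 219912\right) = \left(-6881 - 473609\right) \left(- \frac{4140057946}{1995829563} - 219912\right) = \left(-480490\right) \left(- \frac{438911010916402}{1995829563}\right) = \frac{210892351635221996980}{1995829563}$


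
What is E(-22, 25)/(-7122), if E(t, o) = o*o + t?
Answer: -201/2374 ≈ -0.084667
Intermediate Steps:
E(t, o) = t + o² (E(t, o) = o² + t = t + o²)
E(-22, 25)/(-7122) = (-22 + 25²)/(-7122) = (-22 + 625)*(-1/7122) = 603*(-1/7122) = -201/2374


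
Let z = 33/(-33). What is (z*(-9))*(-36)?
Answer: -324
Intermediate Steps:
z = -1 (z = 33*(-1/33) = -1)
(z*(-9))*(-36) = -1*(-9)*(-36) = 9*(-36) = -324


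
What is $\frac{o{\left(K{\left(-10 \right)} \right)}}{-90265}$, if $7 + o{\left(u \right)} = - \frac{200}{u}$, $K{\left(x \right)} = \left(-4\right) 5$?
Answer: $- \frac{3}{90265} \approx -3.3235 \cdot 10^{-5}$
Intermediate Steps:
$K{\left(x \right)} = -20$
$o{\left(u \right)} = -7 - \frac{200}{u}$
$\frac{o{\left(K{\left(-10 \right)} \right)}}{-90265} = \frac{-7 - \frac{200}{-20}}{-90265} = \left(-7 - -10\right) \left(- \frac{1}{90265}\right) = \left(-7 + 10\right) \left(- \frac{1}{90265}\right) = 3 \left(- \frac{1}{90265}\right) = - \frac{3}{90265}$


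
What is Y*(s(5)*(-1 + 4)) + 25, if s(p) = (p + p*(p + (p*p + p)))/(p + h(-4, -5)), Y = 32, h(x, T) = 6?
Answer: 17555/11 ≈ 1595.9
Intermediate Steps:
s(p) = (p + p*(p² + 2*p))/(6 + p) (s(p) = (p + p*(p + (p*p + p)))/(p + 6) = (p + p*(p + (p² + p)))/(6 + p) = (p + p*(p + (p + p²)))/(6 + p) = (p + p*(p² + 2*p))/(6 + p))
Y*(s(5)*(-1 + 4)) + 25 = 32*((5*(1 + 5² + 2*5)/(6 + 5))*(-1 + 4)) + 25 = 32*((5*(1 + 25 + 10)/11)*3) + 25 = 32*((5*(1/11)*36)*3) + 25 = 32*((180/11)*3) + 25 = 32*(540/11) + 25 = 17280/11 + 25 = 17555/11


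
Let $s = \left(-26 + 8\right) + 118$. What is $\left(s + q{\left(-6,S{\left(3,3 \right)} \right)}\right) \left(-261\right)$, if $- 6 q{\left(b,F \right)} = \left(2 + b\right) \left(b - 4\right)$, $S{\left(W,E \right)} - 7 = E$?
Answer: $-24360$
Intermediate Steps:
$s = 100$ ($s = -18 + 118 = 100$)
$S{\left(W,E \right)} = 7 + E$
$q{\left(b,F \right)} = - \frac{\left(-4 + b\right) \left(2 + b\right)}{6}$ ($q{\left(b,F \right)} = - \frac{\left(2 + b\right) \left(b - 4\right)}{6} = - \frac{\left(2 + b\right) \left(-4 + b\right)}{6} = - \frac{\left(-4 + b\right) \left(2 + b\right)}{6}$)
$\left(s + q{\left(-6,S{\left(3,3 \right)} \right)}\right) \left(-261\right) = \left(100 + \left(\frac{4}{3} - \frac{\left(-6\right)^{2}}{6} + \frac{1}{3} \left(-6\right)\right)\right) \left(-261\right) = \left(100 - \frac{20}{3}\right) \left(-261\right) = \frac{280}{3} \left(-261\right) = -24360$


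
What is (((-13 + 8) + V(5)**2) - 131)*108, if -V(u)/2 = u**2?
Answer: 255312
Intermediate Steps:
V(u) = -2*u**2
(((-13 + 8) + V(5)**2) - 131)*108 = (((-13 + 8) + (-2*5**2)**2) - 131)*108 = ((-5 + (-2*25)**2) - 131)*108 = ((-5 + (-50)**2) - 131)*108 = ((-5 + 2500) - 131)*108 = (2495 - 131)*108 = 2364*108 = 255312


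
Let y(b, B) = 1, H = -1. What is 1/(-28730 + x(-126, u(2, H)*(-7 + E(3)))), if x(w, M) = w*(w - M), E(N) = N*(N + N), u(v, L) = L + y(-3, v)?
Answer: -1/12854 ≈ -7.7797e-5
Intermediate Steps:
u(v, L) = 1 + L (u(v, L) = L + 1 = 1 + L)
E(N) = 2*N² (E(N) = N*(2*N) = 2*N²)
1/(-28730 + x(-126, u(2, H)*(-7 + E(3)))) = 1/(-28730 - 126*(-126 - (1 - 1)*(-7 + 2*3²))) = 1/(-28730 - 126*(-126 - 0*(-7 + 2*9))) = 1/(-28730 - 126*(-126 - 0*(-7 + 18))) = 1/(-28730 - 126*(-126 - 0*11)) = 1/(-28730 - 126*(-126 - 1*0)) = 1/(-28730 - 126*(-126 + 0)) = 1/(-28730 - 126*(-126)) = 1/(-28730 + 15876) = 1/(-12854) = -1/12854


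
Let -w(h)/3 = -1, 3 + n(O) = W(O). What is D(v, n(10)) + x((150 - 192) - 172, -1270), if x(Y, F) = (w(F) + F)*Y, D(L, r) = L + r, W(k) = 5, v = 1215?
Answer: 272355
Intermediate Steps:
n(O) = 2 (n(O) = -3 + 5 = 2)
w(h) = 3 (w(h) = -3*(-1) = 3)
x(Y, F) = Y*(3 + F) (x(Y, F) = (3 + F)*Y = Y*(3 + F))
D(v, n(10)) + x((150 - 192) - 172, -1270) = (1215 + 2) + ((150 - 192) - 172)*(3 - 1270) = 1217 + (-42 - 172)*(-1267) = 1217 - 214*(-1267) = 1217 + 271138 = 272355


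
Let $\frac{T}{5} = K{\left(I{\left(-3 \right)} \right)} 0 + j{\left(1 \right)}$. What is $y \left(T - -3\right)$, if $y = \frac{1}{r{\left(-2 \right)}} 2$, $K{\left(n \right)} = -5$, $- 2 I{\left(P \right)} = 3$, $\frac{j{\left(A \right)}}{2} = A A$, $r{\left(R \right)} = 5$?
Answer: $\frac{26}{5} \approx 5.2$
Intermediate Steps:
$j{\left(A \right)} = 2 A^{2}$ ($j{\left(A \right)} = 2 A A = 2 A^{2}$)
$I{\left(P \right)} = - \frac{3}{2}$ ($I{\left(P \right)} = \left(- \frac{1}{2}\right) 3 = - \frac{3}{2}$)
$y = \frac{2}{5}$ ($y = \frac{1}{5} \cdot 2 = \frac{2}{5} \approx 0.4$)
$T = 10$ ($T = 5 \left(\left(-5\right) 0 + 2 \cdot 1^{2}\right) = 5 \left(0 + 2 \cdot 1\right) = 5 \left(0 + 2\right) = 5 \cdot 2 = 10$)
$y \left(T - -3\right) = \frac{2 \left(10 - -3\right)}{5} = \frac{2 \left(10 + 3\right)}{5} = \frac{2}{5} \cdot 13 = \frac{26}{5}$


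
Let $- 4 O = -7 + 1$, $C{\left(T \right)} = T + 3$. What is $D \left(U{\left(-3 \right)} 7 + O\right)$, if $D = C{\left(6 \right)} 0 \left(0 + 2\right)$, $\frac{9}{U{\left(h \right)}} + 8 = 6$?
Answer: $0$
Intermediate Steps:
$C{\left(T \right)} = 3 + T$
$O = \frac{3}{2}$ ($O = - \frac{-7 + 1}{4} = \left(- \frac{1}{4}\right) \left(-6\right) = \frac{3}{2} \approx 1.5$)
$U{\left(h \right)} = - \frac{9}{2}$ ($U{\left(h \right)} = \frac{9}{-8 + 6} = \frac{9}{-2} = 9 \left(- \frac{1}{2}\right) = - \frac{9}{2}$)
$D = 0$ ($D = \left(3 + 6\right) 0 \left(0 + 2\right) = 9 \cdot 0 \cdot 2 = 9 \cdot 0 = 0$)
$D \left(U{\left(-3 \right)} 7 + O\right) = 0 \left(\left(- \frac{9}{2}\right) 7 + \frac{3}{2}\right) = 0 \left(- \frac{63}{2} + \frac{3}{2}\right) = 0 \left(-30\right) = 0$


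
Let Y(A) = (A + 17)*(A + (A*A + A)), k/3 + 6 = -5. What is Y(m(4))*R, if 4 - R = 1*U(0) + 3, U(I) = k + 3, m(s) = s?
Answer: 15624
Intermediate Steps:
k = -33 (k = -18 + 3*(-5) = -18 - 15 = -33)
U(I) = -30 (U(I) = -33 + 3 = -30)
Y(A) = (17 + A)*(A² + 2*A) (Y(A) = (17 + A)*(A + (A² + A)) = (17 + A)*(A + (A + A²)) = (17 + A)*(A² + 2*A))
R = 31 (R = 4 - (1*(-30) + 3) = 4 - (-30 + 3) = 4 - 1*(-27) = 4 + 27 = 31)
Y(m(4))*R = (4*(34 + 4² + 19*4))*31 = (4*(34 + 16 + 76))*31 = (4*126)*31 = 504*31 = 15624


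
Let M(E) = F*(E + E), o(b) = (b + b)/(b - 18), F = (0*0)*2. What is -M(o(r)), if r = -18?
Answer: 0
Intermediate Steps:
F = 0 (F = 0*2 = 0)
o(b) = 2*b/(-18 + b) (o(b) = (2*b)/(-18 + b) = 2*b/(-18 + b))
M(E) = 0 (M(E) = 0*(E + E) = 0*(2*E) = 0)
-M(o(r)) = -1*0 = 0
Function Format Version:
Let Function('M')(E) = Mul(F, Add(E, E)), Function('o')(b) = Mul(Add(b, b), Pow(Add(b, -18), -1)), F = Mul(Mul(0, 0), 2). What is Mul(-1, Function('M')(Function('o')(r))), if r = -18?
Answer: 0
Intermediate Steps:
F = 0 (F = Mul(0, 2) = 0)
Function('o')(b) = Mul(2, b, Pow(Add(-18, b), -1)) (Function('o')(b) = Mul(Mul(2, b), Pow(Add(-18, b), -1)) = Mul(2, b, Pow(Add(-18, b), -1)))
Function('M')(E) = 0 (Function('M')(E) = Mul(0, Add(E, E)) = Mul(0, Mul(2, E)) = 0)
Mul(-1, Function('M')(Function('o')(r))) = Mul(-1, 0) = 0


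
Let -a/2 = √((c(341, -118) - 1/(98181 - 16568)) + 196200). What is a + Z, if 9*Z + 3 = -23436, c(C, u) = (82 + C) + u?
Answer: -7813/3 - 4*√327214317733933/81613 ≈ -3490.9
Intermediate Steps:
c(C, u) = 82 + C + u
Z = -7813/3 (Z = -⅓ + (⅑)*(-23436) = -⅓ - 2604 = -7813/3 ≈ -2604.3)
a = -4*√327214317733933/81613 (a = -2*√(((82 + 341 - 118) - 1/(98181 - 16568)) + 196200) = -2*√((305 - 1/81613) + 196200) = -2*√(24891964/81613 + 196200) = -4*√327214317733933/81613 ≈ -886.58)
a + Z = -4*√327214317733933/81613 - 7813/3 = -7813/3 - 4*√327214317733933/81613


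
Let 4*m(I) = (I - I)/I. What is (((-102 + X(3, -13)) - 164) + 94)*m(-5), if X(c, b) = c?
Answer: 0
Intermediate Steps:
m(I) = 0 (m(I) = ((I - I)/I)/4 = (0/I)/4 = (1/4)*0 = 0)
(((-102 + X(3, -13)) - 164) + 94)*m(-5) = (((-102 + 3) - 164) + 94)*0 = ((-99 - 164) + 94)*0 = (-263 + 94)*0 = -169*0 = 0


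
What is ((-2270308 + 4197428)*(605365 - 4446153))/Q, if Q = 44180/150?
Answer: -55512445279200/2209 ≈ -2.5130e+10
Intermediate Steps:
Q = 4418/15 (Q = 44180*(1/150) = 4418/15 ≈ 294.53)
((-2270308 + 4197428)*(605365 - 4446153))/Q = ((-2270308 + 4197428)*(605365 - 4446153))/(4418/15) = (1927120*(-3840788))*(15/4418) = -7401659370560*15/4418 = -55512445279200/2209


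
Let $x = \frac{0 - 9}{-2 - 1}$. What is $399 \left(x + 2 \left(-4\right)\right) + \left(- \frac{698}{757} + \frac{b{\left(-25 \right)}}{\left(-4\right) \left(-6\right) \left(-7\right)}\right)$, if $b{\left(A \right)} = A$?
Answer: $- \frac{253814459}{127176} \approx -1995.8$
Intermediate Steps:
$x = 3$ ($x = - \frac{9}{-3} = \left(-9\right) \left(- \frac{1}{3}\right) = 3$)
$399 \left(x + 2 \left(-4\right)\right) + \left(- \frac{698}{757} + \frac{b{\left(-25 \right)}}{\left(-4\right) \left(-6\right) \left(-7\right)}\right) = 399 \left(3 + 2 \left(-4\right)\right) - \left(- \frac{25}{168} + \frac{698}{757}\right) = 399 \left(3 - 8\right) - \left(\frac{698}{757} + \frac{25}{24 \left(-7\right)}\right) = 399 \left(-5\right) - \left(\frac{698}{757} + \frac{25}{-168}\right) = -1995 - \frac{98339}{127176} = - \frac{253814459}{127176}$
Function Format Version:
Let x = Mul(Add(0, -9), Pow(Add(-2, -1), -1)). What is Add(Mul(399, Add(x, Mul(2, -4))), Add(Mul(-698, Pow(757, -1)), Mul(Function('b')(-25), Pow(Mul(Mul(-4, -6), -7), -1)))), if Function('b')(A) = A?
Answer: Rational(-253814459, 127176) ≈ -1995.8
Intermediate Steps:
x = 3 (x = Mul(-9, Pow(-3, -1)) = Mul(-9, Rational(-1, 3)) = 3)
Add(Mul(399, Add(x, Mul(2, -4))), Add(Mul(-698, Pow(757, -1)), Mul(Function('b')(-25), Pow(Mul(Mul(-4, -6), -7), -1)))) = Add(Mul(399, Add(3, Mul(2, -4))), Add(Mul(-698, Pow(757, -1)), Mul(-25, Pow(Mul(Mul(-4, -6), -7), -1)))) = Add(Mul(399, Add(3, -8)), Add(Mul(-698, Rational(1, 757)), Mul(-25, Pow(Mul(24, -7), -1)))) = Add(Mul(399, -5), Add(Rational(-698, 757), Mul(-25, Pow(-168, -1)))) = Add(-1995, Add(Rational(-698, 757), Mul(-25, Rational(-1, 168)))) = Add(-1995, Add(Rational(-698, 757), Rational(25, 168))) = Add(-1995, Rational(-98339, 127176)) = Rational(-253814459, 127176)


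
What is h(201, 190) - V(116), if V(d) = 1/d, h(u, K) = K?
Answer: 22039/116 ≈ 189.99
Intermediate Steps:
h(201, 190) - V(116) = 190 - 1/116 = 22039/116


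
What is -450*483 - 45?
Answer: -217395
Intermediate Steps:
-450*483 - 45 = -217350 - 45 = -217395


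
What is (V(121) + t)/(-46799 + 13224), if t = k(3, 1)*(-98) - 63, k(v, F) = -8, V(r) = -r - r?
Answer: -479/33575 ≈ -0.014267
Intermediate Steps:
V(r) = -2*r
t = 721 (t = -8*(-98) - 63 = 784 - 63 = 721)
(V(121) + t)/(-46799 + 13224) = (-2*121 + 721)/(-46799 + 13224) = (-242 + 721)/(-33575) = 479*(-1/33575) = -479/33575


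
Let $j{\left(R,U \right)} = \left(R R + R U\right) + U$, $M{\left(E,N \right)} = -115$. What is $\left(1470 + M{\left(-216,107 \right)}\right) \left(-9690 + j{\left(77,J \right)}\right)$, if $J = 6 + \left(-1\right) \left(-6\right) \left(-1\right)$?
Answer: $-5096155$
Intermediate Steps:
$J = 0$ ($J = 6 + 6 \left(-1\right) = 6 - 6 = 0$)
$j{\left(R,U \right)} = U + R^{2} + R U$ ($j{\left(R,U \right)} = \left(R^{2} + R U\right) + U = U + R^{2} + R U$)
$\left(1470 + M{\left(-216,107 \right)}\right) \left(-9690 + j{\left(77,J \right)}\right) = \left(1470 - 115\right) \left(-9690 + \left(0 + 77^{2} + 77 \cdot 0\right)\right) = 1355 \left(-9690 + \left(0 + 5929 + 0\right)\right) = 1355 \left(-9690 + 5929\right) = 1355 \left(-3761\right) = -5096155$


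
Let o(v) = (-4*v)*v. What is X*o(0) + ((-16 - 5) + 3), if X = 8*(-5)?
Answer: -18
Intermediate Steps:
X = -40
o(v) = -4*v²
X*o(0) + ((-16 - 5) + 3) = -(-160)*0² + ((-16 - 5) + 3) = -(-160)*0 + (-21 + 3) = -40*0 - 18 = 0 - 18 = -18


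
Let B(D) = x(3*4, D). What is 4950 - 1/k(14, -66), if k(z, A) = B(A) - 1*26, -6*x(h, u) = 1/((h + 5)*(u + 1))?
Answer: 853282680/172379 ≈ 4950.0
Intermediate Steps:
x(h, u) = -1/(6*(1 + u)*(5 + h)) (x(h, u) = -1/((h + 5)*(u + 1))/6 = -1/((1 + u)*(5 + h))/6 = -1/(6*(1 + u)*(5 + h)))
B(D) = -1/(102 + 102*D) (B(D) = -1/(30 + 6*(3*4) + 30*D + 6*(3*4)*D) = -1/(30 + 6*12 + 30*D + 6*12*D) = -1/(30 + 72 + 30*D + 72*D) = -1/(102 + 102*D))
k(z, A) = -26 - 1/(102 + 102*A) (k(z, A) = -1/(102 + 102*A) - 1*26 = -1/(102 + 102*A) - 26 = -26 - 1/(102 + 102*A))
4950 - 1/k(14, -66) = 4950 - 1/((-2653 - 2652*(-66))/(102*(1 - 66))) = 4950 - 1/((1/102)*(-2653 + 175032)/(-65)) = 4950 - 1/((1/102)*(-1/65)*172379) = 4950 - 1/(-172379/6630) = 4950 - 1*(-6630/172379) = 4950 + 6630/172379 = 853282680/172379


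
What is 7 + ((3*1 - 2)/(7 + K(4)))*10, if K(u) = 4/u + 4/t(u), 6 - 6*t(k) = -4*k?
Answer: 81/10 ≈ 8.1000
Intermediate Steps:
t(k) = 1 + 2*k/3 (t(k) = 1 - (-2)*k/3 = 1 + 2*k/3)
K(u) = 4/u + 4/(1 + 2*u/3)
7 + ((3*1 - 2)/(7 + K(4)))*10 = 7 + ((3*1 - 2)/(7 + 4*(3 + 5*4)/(4*(3 + 2*4))))*10 = 7 + ((3 - 2)/(7 + 4*(¼)*(3 + 20)/(3 + 8)))*10 = 7 + (1/(7 + 4*(¼)*23/11))*10 = 7 + (1/(7 + 4*(¼)*(1/11)*23))*10 = 7 + (1/(7 + 23/11))*10 = 7 + (1/(100/11))*10 = 7 + (1*(11/100))*10 = 7 + (11/100)*10 = 7 + 11/10 = 81/10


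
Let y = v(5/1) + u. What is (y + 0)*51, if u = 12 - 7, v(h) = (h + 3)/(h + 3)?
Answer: 306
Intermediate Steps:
v(h) = 1 (v(h) = (3 + h)/(3 + h) = 1)
u = 5
y = 6 (y = 1 + 5 = 6)
(y + 0)*51 = (6 + 0)*51 = 6*51 = 306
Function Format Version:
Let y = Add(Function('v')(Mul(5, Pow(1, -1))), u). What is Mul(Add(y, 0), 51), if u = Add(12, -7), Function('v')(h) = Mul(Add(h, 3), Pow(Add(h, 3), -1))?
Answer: 306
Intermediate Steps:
Function('v')(h) = 1 (Function('v')(h) = Mul(Add(3, h), Pow(Add(3, h), -1)) = 1)
u = 5
y = 6 (y = Add(1, 5) = 6)
Mul(Add(y, 0), 51) = Mul(Add(6, 0), 51) = Mul(6, 51) = 306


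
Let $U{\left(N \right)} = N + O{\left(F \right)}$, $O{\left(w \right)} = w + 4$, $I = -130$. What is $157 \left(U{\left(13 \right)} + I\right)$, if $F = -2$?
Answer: $-18055$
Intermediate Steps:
$O{\left(w \right)} = 4 + w$
$U{\left(N \right)} = 2 + N$ ($U{\left(N \right)} = N + \left(4 - 2\right) = N + 2 = 2 + N$)
$157 \left(U{\left(13 \right)} + I\right) = 157 \left(\left(2 + 13\right) - 130\right) = 157 \left(15 - 130\right) = 157 \left(-115\right) = -18055$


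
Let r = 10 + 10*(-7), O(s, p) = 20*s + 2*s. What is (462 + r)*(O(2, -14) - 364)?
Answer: -128640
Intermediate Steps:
O(s, p) = 22*s
r = -60 (r = 10 - 70 = -60)
(462 + r)*(O(2, -14) - 364) = (462 - 60)*(22*2 - 364) = 402*(44 - 364) = 402*(-320) = -128640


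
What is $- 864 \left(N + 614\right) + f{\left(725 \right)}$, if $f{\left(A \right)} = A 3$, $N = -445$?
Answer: $-143841$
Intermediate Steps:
$f{\left(A \right)} = 3 A$
$- 864 \left(N + 614\right) + f{\left(725 \right)} = - 864 \left(-445 + 614\right) + 3 \cdot 725 = \left(-864\right) 169 + 2175 = -146016 + 2175 = -143841$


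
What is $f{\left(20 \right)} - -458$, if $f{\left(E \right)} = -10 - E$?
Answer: $428$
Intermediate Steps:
$f{\left(20 \right)} - -458 = \left(-10 - 20\right) - -458 = \left(-10 - 20\right) + 458 = -30 + 458 = 428$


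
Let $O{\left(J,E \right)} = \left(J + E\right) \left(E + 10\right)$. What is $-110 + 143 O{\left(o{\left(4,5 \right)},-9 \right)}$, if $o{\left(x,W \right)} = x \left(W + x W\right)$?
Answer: $12903$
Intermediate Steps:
$o{\left(x,W \right)} = x \left(W + W x\right)$
$O{\left(J,E \right)} = \left(10 + E\right) \left(E + J\right)$ ($O{\left(J,E \right)} = \left(E + J\right) \left(10 + E\right) = \left(10 + E\right) \left(E + J\right)$)
$-110 + 143 O{\left(o{\left(4,5 \right)},-9 \right)} = -110 + 143 \left(\left(-9\right)^{2} + 10 \left(-9\right) + 10 \cdot 5 \cdot 4 \left(1 + 4\right) - 9 \cdot 5 \cdot 4 \left(1 + 4\right)\right) = -110 + 143 \left(81 - 90 + 10 \cdot 5 \cdot 4 \cdot 5 - 9 \cdot 5 \cdot 4 \cdot 5\right) = -110 + 143 \left(81 - 90 + 10 \cdot 100 - 900\right) = -110 + 143 \left(81 - 90 + 1000 - 900\right) = -110 + 143 \cdot 91 = -110 + 13013 = 12903$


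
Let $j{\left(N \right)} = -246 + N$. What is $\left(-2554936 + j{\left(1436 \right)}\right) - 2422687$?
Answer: $-4976433$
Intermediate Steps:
$\left(-2554936 + j{\left(1436 \right)}\right) - 2422687 = \left(-2554936 + \left(-246 + 1436\right)\right) - 2422687 = \left(-2554936 + 1190\right) - 2422687 = -2553746 - 2422687 = -4976433$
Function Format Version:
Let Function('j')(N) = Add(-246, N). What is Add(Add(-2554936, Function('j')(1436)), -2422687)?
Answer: -4976433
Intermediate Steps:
Add(Add(-2554936, Function('j')(1436)), -2422687) = Add(Add(-2554936, Add(-246, 1436)), -2422687) = Add(Add(-2554936, 1190), -2422687) = Add(-2553746, -2422687) = -4976433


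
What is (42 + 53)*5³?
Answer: 11875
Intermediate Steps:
(42 + 53)*5³ = 95*125 = 11875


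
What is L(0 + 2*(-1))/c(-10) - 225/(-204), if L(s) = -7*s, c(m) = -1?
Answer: -877/68 ≈ -12.897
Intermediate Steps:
L(0 + 2*(-1))/c(-10) - 225/(-204) = -7*(0 + 2*(-1))/(-1) - 225/(-204) = -7*(0 - 2)*(-1) - 225*(-1/204) = -7*(-2)*(-1) + 75/68 = 14*(-1) + 75/68 = -14 + 75/68 = -877/68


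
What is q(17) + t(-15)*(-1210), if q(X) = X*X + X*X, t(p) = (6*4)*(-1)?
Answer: 29618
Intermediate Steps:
t(p) = -24 (t(p) = 24*(-1) = -24)
q(X) = 2*X² (q(X) = X² + X² = 2*X²)
q(17) + t(-15)*(-1210) = 2*17² - 24*(-1210) = 2*289 + 29040 = 578 + 29040 = 29618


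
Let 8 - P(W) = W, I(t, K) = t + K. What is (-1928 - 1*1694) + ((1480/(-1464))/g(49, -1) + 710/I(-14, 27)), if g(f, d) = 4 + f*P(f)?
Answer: -3403209527/953979 ≈ -3567.4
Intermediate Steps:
I(t, K) = K + t
P(W) = 8 - W
g(f, d) = 4 + f*(8 - f)
(-1928 - 1*1694) + ((1480/(-1464))/g(49, -1) + 710/I(-14, 27)) = (-1928 - 1*1694) + ((1480/(-1464))/(4 - 1*49*(-8 + 49)) + 710/(27 - 14)) = (-1928 - 1694) + ((1480*(-1/1464))/(4 - 1*49*41) + 710/13) = -3622 + (-185/(183*(4 - 2009)) + 710*(1/13)) = -3622 + (-185/183/(-2005) + 710/13) = -3622 + (-185/183*(-1/2005) + 710/13) = -3622 + (37/73383 + 710/13) = -3622 + 52102411/953979 = -3403209527/953979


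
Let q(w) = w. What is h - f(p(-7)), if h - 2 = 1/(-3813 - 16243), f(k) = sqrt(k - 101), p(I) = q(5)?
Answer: 40111/20056 - 4*I*sqrt(6) ≈ 2.0 - 9.798*I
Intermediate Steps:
p(I) = 5
f(k) = sqrt(-101 + k)
h = 40111/20056 (h = 2 + 1/(-3813 - 16243) = 2 + 1/(-20056) = 2 - 1/20056 = 40111/20056 ≈ 2.0000)
h - f(p(-7)) = 40111/20056 - sqrt(-101 + 5) = 40111/20056 - sqrt(-96) = 40111/20056 - 4*I*sqrt(6)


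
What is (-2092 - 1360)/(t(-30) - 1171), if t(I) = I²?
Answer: 3452/271 ≈ 12.738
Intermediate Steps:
(-2092 - 1360)/(t(-30) - 1171) = (-2092 - 1360)/((-30)² - 1171) = -3452/(900 - 1171) = -3452/(-271) = -3452*(-1/271) = 3452/271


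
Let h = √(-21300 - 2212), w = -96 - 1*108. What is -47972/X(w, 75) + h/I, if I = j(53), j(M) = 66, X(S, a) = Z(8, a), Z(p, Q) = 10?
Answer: -23986/5 + I*√5878/33 ≈ -4797.2 + 2.3233*I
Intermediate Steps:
w = -204 (w = -96 - 108 = -204)
X(S, a) = 10
I = 66
h = 2*I*√5878 (h = √(-23512) = 2*I*√5878 ≈ 153.34*I)
-47972/X(w, 75) + h/I = -47972/10 + (2*I*√5878)/66 = -47972*⅒ + (2*I*√5878)*(1/66) = -23986/5 + I*√5878/33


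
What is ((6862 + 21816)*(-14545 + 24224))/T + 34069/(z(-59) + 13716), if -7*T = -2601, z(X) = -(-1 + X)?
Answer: 1274625689993/1706256 ≈ 7.4703e+5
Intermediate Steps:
z(X) = 1 - X
T = 2601/7 (T = -⅐*(-2601) = 2601/7 ≈ 371.57)
((6862 + 21816)*(-14545 + 24224))/T + 34069/(z(-59) + 13716) = ((6862 + 21816)*(-14545 + 24224))/(2601/7) + 34069/((1 - 1*(-59)) + 13716) = (28678*9679)*(7/2601) + 34069/((1 + 59) + 13716) = 277574362*(7/2601) + 34069/(60 + 13716) = 1943020534/2601 + 34069/13776 = 1943020534/2601 + 34069*(1/13776) = 1943020534/2601 + 4867/1968 = 1274625689993/1706256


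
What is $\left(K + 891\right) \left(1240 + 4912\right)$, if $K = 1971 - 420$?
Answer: $15023184$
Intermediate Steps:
$K = 1551$
$\left(K + 891\right) \left(1240 + 4912\right) = \left(1551 + 891\right) \left(1240 + 4912\right) = 2442 \cdot 6152 = 15023184$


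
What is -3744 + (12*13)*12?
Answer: -1872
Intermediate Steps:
-3744 + (12*13)*12 = -3744 + 156*12 = -3744 + 1872 = -1872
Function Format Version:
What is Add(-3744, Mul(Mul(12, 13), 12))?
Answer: -1872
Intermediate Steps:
Add(-3744, Mul(Mul(12, 13), 12)) = Add(-3744, Mul(156, 12)) = Add(-3744, 1872) = -1872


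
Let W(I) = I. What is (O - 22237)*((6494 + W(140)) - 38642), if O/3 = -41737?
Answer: 4719515584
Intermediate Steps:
O = -125211 (O = 3*(-41737) = -125211)
(O - 22237)*((6494 + W(140)) - 38642) = (-125211 - 22237)*((6494 + 140) - 38642) = -147448*(6634 - 38642) = -147448*(-32008) = 4719515584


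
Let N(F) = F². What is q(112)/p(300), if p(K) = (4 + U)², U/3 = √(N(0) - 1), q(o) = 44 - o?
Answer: -476/625 + 1632*I/625 ≈ -0.7616 + 2.6112*I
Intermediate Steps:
U = 3*I (U = 3*√(0² - 1) = 3*√(0 - 1) = 3*√(-1) = 3*I ≈ 3.0*I)
p(K) = (4 + 3*I)²
q(112)/p(300) = (44 - 1*112)/(7 + 24*I) = (44 - 112)*((7 - 24*I)/625) = -68*(7 - 24*I)/625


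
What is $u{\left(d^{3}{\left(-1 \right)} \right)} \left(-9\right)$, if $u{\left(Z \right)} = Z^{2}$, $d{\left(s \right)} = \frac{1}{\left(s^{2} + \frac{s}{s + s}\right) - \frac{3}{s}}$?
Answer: $- \frac{64}{59049} \approx -0.0010838$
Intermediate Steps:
$d{\left(s \right)} = \frac{1}{\frac{1}{2} + s^{2} - \frac{3}{s}}$ ($d{\left(s \right)} = \frac{1}{\left(s^{2} + \frac{s}{2 s}\right) - \frac{3}{s}} = \frac{1}{\left(s^{2} + \frac{1}{2 s} s\right) - \frac{3}{s}} = \frac{1}{\left(s^{2} + \frac{1}{2}\right) - \frac{3}{s}} = \frac{1}{\left(\frac{1}{2} + s^{2}\right) - \frac{3}{s}} = \frac{1}{\frac{1}{2} + s^{2} - \frac{3}{s}}$)
$u{\left(d^{3}{\left(-1 \right)} \right)} \left(-9\right) = \left(\left(2 \left(-1\right) \frac{1}{-6 - 1 + 2 \left(-1\right)^{3}}\right)^{3}\right)^{2} \left(-9\right) = \left(\left(2 \left(-1\right) \frac{1}{-6 - 1 + 2 \left(-1\right)}\right)^{3}\right)^{2} \left(-9\right) = \left(\left(2 \left(-1\right) \frac{1}{-6 - 1 - 2}\right)^{3}\right)^{2} \left(-9\right) = \left(\left(2 \left(-1\right) \frac{1}{-9}\right)^{3}\right)^{2} \left(-9\right) = \left(\left(2 \left(-1\right) \left(- \frac{1}{9}\right)\right)^{3}\right)^{2} \left(-9\right) = \left(\left(\frac{2}{9}\right)^{3}\right)^{2} \left(-9\right) = \left(\frac{8}{729}\right)^{2} \left(-9\right) = \frac{64}{531441} \left(-9\right) = - \frac{64}{59049}$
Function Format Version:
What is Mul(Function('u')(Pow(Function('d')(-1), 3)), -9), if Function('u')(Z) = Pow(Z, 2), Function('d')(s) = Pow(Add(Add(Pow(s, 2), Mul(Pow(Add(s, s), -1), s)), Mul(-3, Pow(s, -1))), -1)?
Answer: Rational(-64, 59049) ≈ -0.0010838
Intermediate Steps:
Function('d')(s) = Pow(Add(Rational(1, 2), Pow(s, 2), Mul(-3, Pow(s, -1))), -1) (Function('d')(s) = Pow(Add(Add(Pow(s, 2), Mul(Pow(Mul(2, s), -1), s)), Mul(-3, Pow(s, -1))), -1) = Pow(Add(Add(Pow(s, 2), Mul(Mul(Rational(1, 2), Pow(s, -1)), s)), Mul(-3, Pow(s, -1))), -1) = Pow(Add(Add(Pow(s, 2), Rational(1, 2)), Mul(-3, Pow(s, -1))), -1) = Pow(Add(Add(Rational(1, 2), Pow(s, 2)), Mul(-3, Pow(s, -1))), -1) = Pow(Add(Rational(1, 2), Pow(s, 2), Mul(-3, Pow(s, -1))), -1))
Mul(Function('u')(Pow(Function('d')(-1), 3)), -9) = Mul(Pow(Pow(Mul(2, -1, Pow(Add(-6, -1, Mul(2, Pow(-1, 3))), -1)), 3), 2), -9) = Mul(Pow(Pow(Mul(2, -1, Pow(Add(-6, -1, Mul(2, -1)), -1)), 3), 2), -9) = Mul(Pow(Pow(Mul(2, -1, Pow(Add(-6, -1, -2), -1)), 3), 2), -9) = Mul(Pow(Pow(Mul(2, -1, Pow(-9, -1)), 3), 2), -9) = Mul(Pow(Pow(Mul(2, -1, Rational(-1, 9)), 3), 2), -9) = Mul(Pow(Pow(Rational(2, 9), 3), 2), -9) = Mul(Pow(Rational(8, 729), 2), -9) = Mul(Rational(64, 531441), -9) = Rational(-64, 59049)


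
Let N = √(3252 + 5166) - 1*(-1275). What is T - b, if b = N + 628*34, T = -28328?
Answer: -50955 - √8418 ≈ -51047.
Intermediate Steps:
N = 1275 + √8418 (N = √8418 + 1275 = 1275 + √8418 ≈ 1366.8)
b = 22627 + √8418 (b = (1275 + √8418) + 628*34 = (1275 + √8418) + 21352 = 22627 + √8418 ≈ 22719.)
T - b = -28328 - (22627 + √8418) = -28328 + (-22627 - √8418) = -50955 - √8418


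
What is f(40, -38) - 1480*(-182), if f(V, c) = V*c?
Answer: 267840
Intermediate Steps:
f(40, -38) - 1480*(-182) = 40*(-38) - 1480*(-182) = -1520 + 269360 = 267840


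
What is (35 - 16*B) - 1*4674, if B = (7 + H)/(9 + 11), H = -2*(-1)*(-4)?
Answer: -23191/5 ≈ -4638.2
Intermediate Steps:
H = -8 (H = -(-2)*(-4) = -1*8 = -8)
B = -1/20 (B = (7 - 8)/(9 + 11) = -1/20 ≈ -0.050000)
(35 - 16*B) - 1*4674 = (35 - 16*(-1/20)) - 1*4674 = (35 + ⅘) - 4674 = 179/5 - 4674 = -23191/5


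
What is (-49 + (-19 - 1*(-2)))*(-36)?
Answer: 2376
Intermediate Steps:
(-49 + (-19 - 1*(-2)))*(-36) = (-49 + (-19 + 2))*(-36) = (-49 - 17)*(-36) = -66*(-36) = 2376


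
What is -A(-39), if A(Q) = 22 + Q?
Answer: 17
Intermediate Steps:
-A(-39) = -(22 - 39) = -1*(-17) = 17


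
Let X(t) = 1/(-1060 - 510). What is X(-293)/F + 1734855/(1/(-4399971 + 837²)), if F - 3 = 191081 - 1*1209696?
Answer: -10263681099469653836399/1599220840 ≈ -6.4179e+12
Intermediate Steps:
X(t) = -1/1570 (X(t) = 1/(-1570) = -1/1570)
F = -1018612 (F = 3 + (191081 - 1*1209696) = 3 + (191081 - 1209696) = 3 - 1018615 = -1018612)
X(-293)/F + 1734855/(1/(-4399971 + 837²)) = -1/1570/(-1018612) + 1734855/(1/(-4399971 + 837²)) = -1/1570*(-1/1018612) + 1734855/(1/(-4399971 + 700569)) = 1/1599220840 + 1734855/(1/(-3699402)) = 1/1599220840 + 1734855/(-1/3699402) = 1/1599220840 + 1734855*(-3699402) = 1/1599220840 - 6417926056710 = -10263681099469653836399/1599220840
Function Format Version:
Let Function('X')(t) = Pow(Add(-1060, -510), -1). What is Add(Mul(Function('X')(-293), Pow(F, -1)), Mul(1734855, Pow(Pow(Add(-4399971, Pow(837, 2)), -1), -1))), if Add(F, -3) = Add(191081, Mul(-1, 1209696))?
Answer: Rational(-10263681099469653836399, 1599220840) ≈ -6.4179e+12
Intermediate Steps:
Function('X')(t) = Rational(-1, 1570) (Function('X')(t) = Pow(-1570, -1) = Rational(-1, 1570))
F = -1018612 (F = Add(3, Add(191081, Mul(-1, 1209696))) = Add(3, Add(191081, -1209696)) = Add(3, -1018615) = -1018612)
Add(Mul(Function('X')(-293), Pow(F, -1)), Mul(1734855, Pow(Pow(Add(-4399971, Pow(837, 2)), -1), -1))) = Add(Mul(Rational(-1, 1570), Pow(-1018612, -1)), Mul(1734855, Pow(Pow(Add(-4399971, Pow(837, 2)), -1), -1))) = Add(Mul(Rational(-1, 1570), Rational(-1, 1018612)), Mul(1734855, Pow(Pow(Add(-4399971, 700569), -1), -1))) = Add(Rational(1, 1599220840), Mul(1734855, Pow(Pow(-3699402, -1), -1))) = Add(Rational(1, 1599220840), Mul(1734855, Pow(Rational(-1, 3699402), -1))) = Add(Rational(1, 1599220840), Mul(1734855, -3699402)) = Add(Rational(1, 1599220840), -6417926056710) = Rational(-10263681099469653836399, 1599220840)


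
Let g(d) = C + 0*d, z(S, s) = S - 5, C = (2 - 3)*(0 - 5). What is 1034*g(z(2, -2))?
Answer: 5170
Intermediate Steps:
C = 5 (C = -1*(-5) = 5)
z(S, s) = -5 + S
g(d) = 5 (g(d) = 5 + 0*d = 5 + 0 = 5)
1034*g(z(2, -2)) = 1034*5 = 5170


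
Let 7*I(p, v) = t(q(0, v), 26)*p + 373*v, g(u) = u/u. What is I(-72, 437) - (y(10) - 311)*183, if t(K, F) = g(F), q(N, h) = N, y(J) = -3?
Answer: 565163/7 ≈ 80738.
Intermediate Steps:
g(u) = 1
t(K, F) = 1
I(p, v) = p/7 + 373*v/7 (I(p, v) = (1*p + 373*v)/7 = (p + 373*v)/7 = p/7 + 373*v/7)
I(-72, 437) - (y(10) - 311)*183 = ((1/7)*(-72) + (373/7)*437) - (-3 - 311)*183 = (-72/7 + 163001/7) - (-314)*183 = 162929/7 - 1*(-57462) = 162929/7 + 57462 = 565163/7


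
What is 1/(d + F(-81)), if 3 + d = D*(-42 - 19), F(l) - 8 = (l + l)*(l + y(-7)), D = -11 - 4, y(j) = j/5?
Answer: 5/71344 ≈ 7.0083e-5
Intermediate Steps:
y(j) = j/5 (y(j) = j*(1/5) = j/5)
D = -15
F(l) = 8 + 2*l*(-7/5 + l) (F(l) = 8 + (l + l)*(l + (1/5)*(-7)) = 8 + (2*l)*(l - 7/5) = 8 + (2*l)*(-7/5 + l) = 8 + 2*l*(-7/5 + l))
d = 912 (d = -3 - 15*(-42 - 19) = -3 - 15*(-61) = -3 + 915 = 912)
1/(d + F(-81)) = 1/(912 + (8 + 2*(-81)**2 - 14/5*(-81))) = 1/(912 + (8 + 2*6561 + 1134/5)) = 1/(912 + (8 + 13122 + 1134/5)) = 1/(912 + 66784/5) = 1/(71344/5) = 5/71344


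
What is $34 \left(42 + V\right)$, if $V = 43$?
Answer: $2890$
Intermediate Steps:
$34 \left(42 + V\right) = 34 \left(42 + 43\right) = 34 \cdot 85 = 2890$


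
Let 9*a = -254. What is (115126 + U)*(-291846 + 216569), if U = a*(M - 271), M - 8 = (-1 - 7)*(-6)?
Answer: -82107936088/9 ≈ -9.1231e+9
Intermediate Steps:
a = -254/9 (a = (⅑)*(-254) = -254/9 ≈ -28.222)
M = 56 (M = 8 + (-1 - 7)*(-6) = 8 - 8*(-6) = 8 + 48 = 56)
U = 54610/9 (U = -254*(56 - 271)/9 = -254/9*(-215) = 54610/9 ≈ 6067.8)
(115126 + U)*(-291846 + 216569) = (115126 + 54610/9)*(-291846 + 216569) = (1090744/9)*(-75277) = -82107936088/9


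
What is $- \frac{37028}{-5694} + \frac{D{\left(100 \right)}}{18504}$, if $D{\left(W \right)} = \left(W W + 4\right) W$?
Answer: $\frac{132946744}{2195037} \approx 60.567$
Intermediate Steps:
$D{\left(W \right)} = W \left(4 + W^{2}\right)$ ($D{\left(W \right)} = \left(W^{2} + 4\right) W = \left(4 + W^{2}\right) W = W \left(4 + W^{2}\right)$)
$- \frac{37028}{-5694} + \frac{D{\left(100 \right)}}{18504} = - \frac{37028}{-5694} + \frac{100 \left(4 + 100^{2}\right)}{18504} = \left(-37028\right) \left(- \frac{1}{5694}\right) + 100 \left(4 + 10000\right) \frac{1}{18504} = \frac{18514}{2847} + 100 \cdot 10004 \cdot \frac{1}{18504} = \frac{18514}{2847} + 1000400 \cdot \frac{1}{18504} = \frac{18514}{2847} + \frac{125050}{2313} = \frac{132946744}{2195037}$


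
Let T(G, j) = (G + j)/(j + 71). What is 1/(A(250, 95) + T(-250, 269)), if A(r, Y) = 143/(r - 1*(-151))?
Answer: 136340/56239 ≈ 2.4243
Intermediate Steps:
T(G, j) = (G + j)/(71 + j)
A(r, Y) = 143/(151 + r) (A(r, Y) = 143/(r + 151) = 143/(151 + r))
1/(A(250, 95) + T(-250, 269)) = 1/(143/(151 + 250) + (-250 + 269)/(71 + 269)) = 1/(143/401 + 19/340) = 1/(56239/136340) = 136340/56239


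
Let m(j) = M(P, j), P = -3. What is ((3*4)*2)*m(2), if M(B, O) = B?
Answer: -72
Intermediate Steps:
m(j) = -3
((3*4)*2)*m(2) = ((3*4)*2)*(-3) = (12*2)*(-3) = 24*(-3) = -72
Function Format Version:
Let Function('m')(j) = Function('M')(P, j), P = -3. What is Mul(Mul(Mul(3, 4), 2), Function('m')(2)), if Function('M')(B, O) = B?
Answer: -72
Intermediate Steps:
Function('m')(j) = -3
Mul(Mul(Mul(3, 4), 2), Function('m')(2)) = Mul(Mul(Mul(3, 4), 2), -3) = Mul(Mul(12, 2), -3) = Mul(24, -3) = -72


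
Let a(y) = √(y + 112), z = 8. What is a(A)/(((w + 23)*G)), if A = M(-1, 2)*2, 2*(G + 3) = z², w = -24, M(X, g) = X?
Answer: -√110/29 ≈ -0.36166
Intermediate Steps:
G = 29 (G = -3 + (½)*8² = -3 + (½)*64 = -3 + 32 = 29)
A = -2 (A = -1*2 = -2)
a(y) = √(112 + y)
a(A)/(((w + 23)*G)) = √(112 - 2)/(((-24 + 23)*29)) = √110/((-1*29)) = √110/(-29) = √110*(-1/29) = -√110/29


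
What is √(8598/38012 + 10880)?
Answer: √3930242738474/19006 ≈ 104.31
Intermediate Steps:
√(8598/38012 + 10880) = √(8598*(1/38012) + 10880) = √(4299/19006 + 10880) = √(206789579/19006) = √3930242738474/19006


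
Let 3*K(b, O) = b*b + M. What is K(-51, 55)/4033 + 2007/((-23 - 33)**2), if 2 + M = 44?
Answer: 10857047/12647488 ≈ 0.85843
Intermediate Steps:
M = 42 (M = -2 + 44 = 42)
K(b, O) = 14 + b**2/3 (K(b, O) = (b*b + 42)/3 = (b**2 + 42)/3 = (42 + b**2)/3 = 14 + b**2/3)
K(-51, 55)/4033 + 2007/((-23 - 33)**2) = (14 + (1/3)*(-51)**2)/4033 + 2007/((-23 - 33)**2) = (14 + (1/3)*2601)*(1/4033) + 2007/((-56)**2) = (14 + 867)*(1/4033) + 2007/3136 = 881*(1/4033) + 2007*(1/3136) = 881/4033 + 2007/3136 = 10857047/12647488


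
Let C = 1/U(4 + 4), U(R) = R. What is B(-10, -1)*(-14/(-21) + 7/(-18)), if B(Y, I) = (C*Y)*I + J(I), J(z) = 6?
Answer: 145/72 ≈ 2.0139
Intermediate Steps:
C = ⅛ (C = 1/(4 + 4) = 1/8 = ⅛ ≈ 0.12500)
B(Y, I) = 6 + I*Y/8 (B(Y, I) = (Y/8)*I + 6 = I*Y/8 + 6 = 6 + I*Y/8)
B(-10, -1)*(-14/(-21) + 7/(-18)) = (6 + (⅛)*(-1)*(-10))*(-14/(-21) + 7/(-18)) = (6 + 5/4)*(-14*(-1/21) + 7*(-1/18)) = 29*(⅔ - 7/18)/4 = (29/4)*(5/18) = 145/72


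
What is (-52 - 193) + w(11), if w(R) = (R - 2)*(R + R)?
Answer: -47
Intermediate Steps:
w(R) = 2*R*(-2 + R) (w(R) = (-2 + R)*(2*R) = 2*R*(-2 + R))
(-52 - 193) + w(11) = (-52 - 193) + 2*11*(-2 + 11) = -245 + 2*11*9 = -245 + 198 = -47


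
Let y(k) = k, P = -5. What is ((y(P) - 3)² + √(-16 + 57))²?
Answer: (64 + √41)² ≈ 4956.6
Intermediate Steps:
((y(P) - 3)² + √(-16 + 57))² = ((-5 - 3)² + √(-16 + 57))² = ((-8)² + √41)² = (64 + √41)²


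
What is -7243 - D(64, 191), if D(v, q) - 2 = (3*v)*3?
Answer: -7821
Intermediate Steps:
D(v, q) = 2 + 9*v (D(v, q) = 2 + (3*v)*3 = 2 + 9*v)
-7243 - D(64, 191) = -7243 - (2 + 9*64) = -7243 - (2 + 576) = -7243 - 1*578 = -7243 - 578 = -7821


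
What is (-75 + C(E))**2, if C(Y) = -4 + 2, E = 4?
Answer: 5929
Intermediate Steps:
C(Y) = -2
(-75 + C(E))**2 = (-75 - 2)**2 = (-77)**2 = 5929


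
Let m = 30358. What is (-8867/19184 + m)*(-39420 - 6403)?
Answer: -26686353146115/19184 ≈ -1.3911e+9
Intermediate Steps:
(-8867/19184 + m)*(-39420 - 6403) = (-8867/19184 + 30358)*(-39420 - 6403) = (-8867*1/19184 + 30358)*(-45823) = (-8867/19184 + 30358)*(-45823) = (582379005/19184)*(-45823) = -26686353146115/19184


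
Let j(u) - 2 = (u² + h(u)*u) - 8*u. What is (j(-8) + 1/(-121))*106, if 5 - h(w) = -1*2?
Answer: 949018/121 ≈ 7843.1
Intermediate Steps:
h(w) = 7 (h(w) = 5 - (-1)*2 = 5 - 1*(-2) = 5 + 2 = 7)
j(u) = 2 + u² - u (j(u) = 2 + ((u² + 7*u) - 8*u) = 2 + (u² - u) = 2 + u² - u)
(j(-8) + 1/(-121))*106 = ((2 + (-8)² - 1*(-8)) + 1/(-121))*106 = ((2 + 64 + 8) - 1/121)*106 = (74 - 1/121)*106 = (8953/121)*106 = 949018/121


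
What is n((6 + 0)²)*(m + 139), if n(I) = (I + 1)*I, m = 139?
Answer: 370296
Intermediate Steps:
n(I) = I*(1 + I) (n(I) = (1 + I)*I = I*(1 + I))
n((6 + 0)²)*(m + 139) = ((6 + 0)²*(1 + (6 + 0)²))*(139 + 139) = (6²*(1 + 6²))*278 = (36*(1 + 36))*278 = (36*37)*278 = 1332*278 = 370296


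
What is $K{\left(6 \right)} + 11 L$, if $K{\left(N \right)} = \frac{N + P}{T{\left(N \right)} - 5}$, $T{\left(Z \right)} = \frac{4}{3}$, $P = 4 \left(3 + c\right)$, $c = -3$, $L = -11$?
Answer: $- \frac{1349}{11} \approx -122.64$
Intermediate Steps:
$P = 0$ ($P = 4 \left(3 - 3\right) = 4 \cdot 0 = 0$)
$T{\left(Z \right)} = \frac{4}{3}$ ($T{\left(Z \right)} = 4 \cdot \frac{1}{3} = \frac{4}{3}$)
$K{\left(N \right)} = - \frac{3 N}{11}$ ($K{\left(N \right)} = \frac{N + 0}{\frac{4}{3} - 5} = \frac{N}{- \frac{11}{3}} = N \left(- \frac{3}{11}\right) = - \frac{3 N}{11}$)
$K{\left(6 \right)} + 11 L = \left(- \frac{3}{11}\right) 6 + 11 \left(-11\right) = - \frac{18}{11} - 121 = - \frac{1349}{11}$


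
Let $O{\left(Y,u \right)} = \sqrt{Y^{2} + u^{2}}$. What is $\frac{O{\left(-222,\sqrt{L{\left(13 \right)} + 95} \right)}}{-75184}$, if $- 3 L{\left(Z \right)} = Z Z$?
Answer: $- \frac{17 \sqrt{6}}{14097} \approx -0.0029539$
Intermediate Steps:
$L{\left(Z \right)} = - \frac{Z^{2}}{3}$ ($L{\left(Z \right)} = - \frac{Z Z}{3} = - \frac{Z^{2}}{3}$)
$\frac{O{\left(-222,\sqrt{L{\left(13 \right)} + 95} \right)}}{-75184} = \frac{\sqrt{\left(-222\right)^{2} + \left(\sqrt{- \frac{13^{2}}{3} + 95}\right)^{2}}}{-75184} = \sqrt{49284 + \left(\sqrt{\left(- \frac{1}{3}\right) 169 + 95}\right)^{2}} \left(- \frac{1}{75184}\right) = \sqrt{49284 + \left(\sqrt{- \frac{169}{3} + 95}\right)^{2}} \left(- \frac{1}{75184}\right) = \sqrt{49284 + \left(\sqrt{\frac{116}{3}}\right)^{2}} \left(- \frac{1}{75184}\right) = \sqrt{49284 + \left(\frac{2 \sqrt{87}}{3}\right)^{2}} \left(- \frac{1}{75184}\right) = \sqrt{49284 + \frac{116}{3}} \left(- \frac{1}{75184}\right) = \sqrt{\frac{147968}{3}} \left(- \frac{1}{75184}\right) = \frac{272 \sqrt{6}}{3} \left(- \frac{1}{75184}\right) = - \frac{17 \sqrt{6}}{14097}$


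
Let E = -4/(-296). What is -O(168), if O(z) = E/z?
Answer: -1/12432 ≈ -8.0438e-5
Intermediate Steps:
E = 1/74 (E = -4*(-1/296) = 1/74 ≈ 0.013514)
O(z) = 1/(74*z)
-O(168) = -1/(74*168) = -1*1/12432 = -1/12432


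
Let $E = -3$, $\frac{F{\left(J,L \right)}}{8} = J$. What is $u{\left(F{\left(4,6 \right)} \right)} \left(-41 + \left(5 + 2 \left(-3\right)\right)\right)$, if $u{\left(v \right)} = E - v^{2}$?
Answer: $43134$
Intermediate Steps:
$F{\left(J,L \right)} = 8 J$
$u{\left(v \right)} = -3 - v^{2}$
$u{\left(F{\left(4,6 \right)} \right)} \left(-41 + \left(5 + 2 \left(-3\right)\right)\right) = \left(-3 - \left(8 \cdot 4\right)^{2}\right) \left(-41 + \left(5 + 2 \left(-3\right)\right)\right) = \left(-3 - 32^{2}\right) \left(-41 + \left(5 - 6\right)\right) = \left(-3 - 1024\right) \left(-41 - 1\right) = \left(-3 - 1024\right) \left(-42\right) = \left(-1027\right) \left(-42\right) = 43134$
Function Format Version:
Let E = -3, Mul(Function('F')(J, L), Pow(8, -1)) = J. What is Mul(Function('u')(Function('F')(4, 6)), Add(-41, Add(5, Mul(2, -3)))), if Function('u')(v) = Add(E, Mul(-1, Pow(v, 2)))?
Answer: 43134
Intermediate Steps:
Function('F')(J, L) = Mul(8, J)
Function('u')(v) = Add(-3, Mul(-1, Pow(v, 2)))
Mul(Function('u')(Function('F')(4, 6)), Add(-41, Add(5, Mul(2, -3)))) = Mul(Add(-3, Mul(-1, Pow(Mul(8, 4), 2))), Add(-41, Add(5, Mul(2, -3)))) = Mul(Add(-3, Mul(-1, Pow(32, 2))), Add(-41, Add(5, -6))) = Mul(Add(-3, Mul(-1, 1024)), Add(-41, -1)) = Mul(Add(-3, -1024), -42) = Mul(-1027, -42) = 43134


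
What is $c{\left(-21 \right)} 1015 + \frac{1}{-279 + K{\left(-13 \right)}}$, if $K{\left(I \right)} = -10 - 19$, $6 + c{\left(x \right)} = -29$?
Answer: $- \frac{10941701}{308} \approx -35525.0$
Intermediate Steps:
$c{\left(x \right)} = -35$ ($c{\left(x \right)} = -6 - 29 = -35$)
$K{\left(I \right)} = -29$ ($K{\left(I \right)} = -10 - 19 = -29$)
$c{\left(-21 \right)} 1015 + \frac{1}{-279 + K{\left(-13 \right)}} = \left(-35\right) 1015 + \frac{1}{-279 - 29} = -35525 + \frac{1}{-308} = -35525 - \frac{1}{308} = - \frac{10941701}{308}$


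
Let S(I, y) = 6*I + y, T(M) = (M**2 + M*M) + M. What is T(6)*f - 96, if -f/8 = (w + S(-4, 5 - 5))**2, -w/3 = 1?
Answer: -454992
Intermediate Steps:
w = -3 (w = -3*1 = -3)
T(M) = M + 2*M**2 (T(M) = (M**2 + M**2) + M = 2*M**2 + M = M + 2*M**2)
S(I, y) = y + 6*I
f = -5832 (f = -8*(-3 + ((5 - 5) + 6*(-4)))**2 = -8*(-3 + (0 - 24))**2 = -8*(-3 - 24)**2 = -8*(-27)**2 = -8*729 = -5832)
T(6)*f - 96 = (6*(1 + 2*6))*(-5832) - 96 = (6*(1 + 12))*(-5832) - 96 = (6*13)*(-5832) - 96 = 78*(-5832) - 96 = -454896 - 96 = -454992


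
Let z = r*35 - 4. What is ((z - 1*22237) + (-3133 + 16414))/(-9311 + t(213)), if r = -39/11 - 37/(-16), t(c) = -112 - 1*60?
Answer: 528185/556336 ≈ 0.94940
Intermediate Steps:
t(c) = -172 (t(c) = -112 - 60 = -172)
r = -217/176 (r = -39*1/11 - 37*(-1/16) = -39/11 + 37/16 = -217/176 ≈ -1.2330)
z = -8299/176 (z = -217/176*35 - 4 = -7595/176 - 4 = -8299/176 ≈ -47.153)
((z - 1*22237) + (-3133 + 16414))/(-9311 + t(213)) = ((-8299/176 - 1*22237) + (-3133 + 16414))/(-9311 - 172) = ((-8299/176 - 22237) + 13281)/(-9483) = (-3922011/176 + 13281)*(-1/9483) = -1584555/176*(-1/9483) = 528185/556336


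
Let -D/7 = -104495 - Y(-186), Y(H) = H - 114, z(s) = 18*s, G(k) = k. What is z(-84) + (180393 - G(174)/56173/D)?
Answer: 252719500074399/1412780005 ≈ 1.7888e+5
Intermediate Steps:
Y(H) = -114 + H
D = 729365 (D = -7*(-104495 - (-114 - 186)) = -7*(-104495 - 1*(-300)) = -7*(-104495 + 300) = -7*(-104195) = 729365)
z(-84) + (180393 - G(174)/56173/D) = 18*(-84) + (180393 - 174/56173/729365) = -1512 + (180393 - 174*(1/56173)/729365) = -1512 + (180393 - 6/(1937*729365)) = -1512 + (180393 - 1*6/1412780005) = -1512 + (180393 - 6/1412780005) = -1512 + 254855623441959/1412780005 = 252719500074399/1412780005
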